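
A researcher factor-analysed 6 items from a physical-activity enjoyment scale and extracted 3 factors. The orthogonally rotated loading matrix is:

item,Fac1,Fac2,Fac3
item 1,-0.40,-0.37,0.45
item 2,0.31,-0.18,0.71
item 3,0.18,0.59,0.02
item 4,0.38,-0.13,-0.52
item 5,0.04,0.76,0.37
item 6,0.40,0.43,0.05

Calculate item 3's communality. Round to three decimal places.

h² = 0.18² + 0.59² + 0.02² = 0.0324 + 0.3481 + 0.0004 = 0.3809

0.381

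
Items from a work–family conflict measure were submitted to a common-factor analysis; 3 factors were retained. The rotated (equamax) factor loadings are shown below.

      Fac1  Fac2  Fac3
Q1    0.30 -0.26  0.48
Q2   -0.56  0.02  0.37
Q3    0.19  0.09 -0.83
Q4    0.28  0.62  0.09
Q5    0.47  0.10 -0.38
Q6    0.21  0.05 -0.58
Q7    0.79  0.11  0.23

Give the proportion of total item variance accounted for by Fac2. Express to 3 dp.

SS loadings for Fac2 = (-0.26)² + 0.02² + 0.09² + 0.62² + 0.10² + 0.05² + 0.11² = 0.4851
Proportion of variance = 0.4851 / 7 = 0.0693.

0.069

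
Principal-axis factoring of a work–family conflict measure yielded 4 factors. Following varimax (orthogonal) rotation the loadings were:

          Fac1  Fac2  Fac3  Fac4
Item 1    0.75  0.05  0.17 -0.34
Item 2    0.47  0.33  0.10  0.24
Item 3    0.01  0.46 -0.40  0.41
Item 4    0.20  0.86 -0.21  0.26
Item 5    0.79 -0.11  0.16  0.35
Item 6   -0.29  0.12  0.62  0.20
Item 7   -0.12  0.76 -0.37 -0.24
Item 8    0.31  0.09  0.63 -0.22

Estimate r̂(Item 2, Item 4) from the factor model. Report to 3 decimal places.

0.419

r̂ = Σ λ_i·λ_j across factors = (0.47)(0.20) + (0.33)(0.86) + (0.10)(-0.21) + (0.24)(0.26)
  = +0.0940 +0.2838 -0.0210 +0.0624 = 0.4192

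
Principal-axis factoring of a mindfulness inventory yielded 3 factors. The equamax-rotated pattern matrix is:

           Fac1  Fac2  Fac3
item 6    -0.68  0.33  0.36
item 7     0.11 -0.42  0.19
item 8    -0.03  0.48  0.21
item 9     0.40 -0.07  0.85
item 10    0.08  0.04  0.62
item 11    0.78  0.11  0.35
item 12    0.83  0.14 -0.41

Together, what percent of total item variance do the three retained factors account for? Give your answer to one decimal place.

58.6%

Communalities: 0.7009, 0.2246, 0.2754, 0.8874, 0.3924, 0.7430, 0.8766; Σh² = 4.1003.
Total variance with 7 standardized items is 7, so the solution explains 4.1003/7 = 0.5858 = 58.58%.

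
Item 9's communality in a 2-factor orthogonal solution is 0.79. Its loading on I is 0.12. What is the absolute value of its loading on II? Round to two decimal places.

Under orthogonal rotation h² = Σλ², so λ_II² = h² − (0.0144) = 0.79 − 0.0144 = 0.7756.
|λ| = √0.7756 = 0.8807.

0.88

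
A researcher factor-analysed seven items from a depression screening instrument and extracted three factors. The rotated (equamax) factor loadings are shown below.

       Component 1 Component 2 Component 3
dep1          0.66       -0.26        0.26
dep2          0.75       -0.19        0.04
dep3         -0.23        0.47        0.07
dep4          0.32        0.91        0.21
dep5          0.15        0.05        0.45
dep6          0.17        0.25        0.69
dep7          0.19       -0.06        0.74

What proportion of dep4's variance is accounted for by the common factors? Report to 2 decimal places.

0.97

h² = 0.32² + 0.91² + 0.21² = 0.1024 + 0.8281 + 0.0441 = 0.9746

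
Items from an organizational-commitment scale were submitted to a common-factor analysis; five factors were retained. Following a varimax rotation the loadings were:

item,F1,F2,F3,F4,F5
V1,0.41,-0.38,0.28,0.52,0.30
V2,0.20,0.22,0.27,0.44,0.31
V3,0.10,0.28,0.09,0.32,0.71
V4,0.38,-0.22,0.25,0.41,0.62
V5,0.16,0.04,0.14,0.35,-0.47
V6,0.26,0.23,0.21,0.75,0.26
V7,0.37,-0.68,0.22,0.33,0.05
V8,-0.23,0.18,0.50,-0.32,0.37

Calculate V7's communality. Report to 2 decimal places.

h² = 0.37² + (-0.68)² + 0.22² + 0.33² + 0.05² = 0.1369 + 0.4624 + 0.0484 + 0.1089 + 0.0025 = 0.7591

0.76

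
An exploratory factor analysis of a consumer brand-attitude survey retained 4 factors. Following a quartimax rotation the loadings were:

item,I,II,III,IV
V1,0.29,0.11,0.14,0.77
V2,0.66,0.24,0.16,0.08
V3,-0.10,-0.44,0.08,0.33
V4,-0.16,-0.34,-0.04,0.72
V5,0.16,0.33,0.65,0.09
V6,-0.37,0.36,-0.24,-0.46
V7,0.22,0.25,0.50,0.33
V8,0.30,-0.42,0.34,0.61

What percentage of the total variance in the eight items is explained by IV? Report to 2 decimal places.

24.09%

SS loadings for IV = 0.77² + 0.08² + 0.33² + 0.72² + 0.09² + (-0.46)² + 0.33² + 0.61² = 1.9273
With 8 standardized items, total variance = 8. Proportion = 1.9273/8 = 0.2409 → 24.09%.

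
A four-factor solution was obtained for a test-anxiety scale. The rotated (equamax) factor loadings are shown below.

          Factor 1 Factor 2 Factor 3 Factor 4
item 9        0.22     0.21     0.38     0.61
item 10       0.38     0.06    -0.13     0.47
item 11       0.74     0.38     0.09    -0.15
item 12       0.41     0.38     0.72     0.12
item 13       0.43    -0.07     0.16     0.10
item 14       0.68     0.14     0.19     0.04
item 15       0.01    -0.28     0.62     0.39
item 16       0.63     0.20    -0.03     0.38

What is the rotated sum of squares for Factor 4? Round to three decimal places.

0.938

SS loadings for Factor 4 = 0.61² + 0.47² + (-0.15)² + 0.12² + 0.10² + 0.04² + 0.39² + 0.38² = 0.3721 + 0.2209 + 0.0225 + 0.0144 + 0.0100 + 0.0016 + 0.1521 + 0.1444 = 0.9380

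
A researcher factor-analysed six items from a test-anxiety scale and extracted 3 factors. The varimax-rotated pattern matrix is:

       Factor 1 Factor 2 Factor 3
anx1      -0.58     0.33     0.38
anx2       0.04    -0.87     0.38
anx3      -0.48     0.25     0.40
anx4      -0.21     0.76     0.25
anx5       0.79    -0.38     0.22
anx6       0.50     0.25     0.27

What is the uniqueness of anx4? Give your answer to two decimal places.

0.32

h² = (-0.21)² + 0.76² + 0.25² = 0.0441 + 0.5776 + 0.0625 = 0.6842
Uniqueness u² = 1 − h² = 1 − 0.6842 = 0.3158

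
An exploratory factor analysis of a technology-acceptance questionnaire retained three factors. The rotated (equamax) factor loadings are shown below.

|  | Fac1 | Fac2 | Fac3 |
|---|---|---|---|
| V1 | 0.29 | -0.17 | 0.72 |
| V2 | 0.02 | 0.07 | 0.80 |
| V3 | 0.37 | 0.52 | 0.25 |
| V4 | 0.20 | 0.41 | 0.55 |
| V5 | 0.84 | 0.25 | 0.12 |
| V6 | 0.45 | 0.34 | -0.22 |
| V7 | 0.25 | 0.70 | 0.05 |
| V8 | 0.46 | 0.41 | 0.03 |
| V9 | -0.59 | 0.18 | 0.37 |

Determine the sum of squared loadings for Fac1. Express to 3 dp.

SS loadings for Fac1 = 0.29² + 0.02² + 0.37² + 0.20² + 0.84² + 0.45² + 0.25² + 0.46² + (-0.59)² = 0.0841 + 0.0004 + 0.1369 + 0.0400 + 0.7056 + 0.2025 + 0.0625 + 0.2116 + 0.3481 = 1.7917

1.792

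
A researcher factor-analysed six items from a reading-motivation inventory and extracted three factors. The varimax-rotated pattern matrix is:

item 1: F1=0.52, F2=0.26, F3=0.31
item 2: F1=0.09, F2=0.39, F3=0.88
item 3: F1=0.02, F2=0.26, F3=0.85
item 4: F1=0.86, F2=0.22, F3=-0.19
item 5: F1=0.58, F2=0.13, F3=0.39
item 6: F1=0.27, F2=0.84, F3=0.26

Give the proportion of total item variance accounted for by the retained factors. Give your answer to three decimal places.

SS loadings by factor: 1.4278, 1.0582, 1.8488; total = 4.3348.
Total variance with 6 standardized items is 6, so the solution explains 4.3348/6 = 0.7225.

0.722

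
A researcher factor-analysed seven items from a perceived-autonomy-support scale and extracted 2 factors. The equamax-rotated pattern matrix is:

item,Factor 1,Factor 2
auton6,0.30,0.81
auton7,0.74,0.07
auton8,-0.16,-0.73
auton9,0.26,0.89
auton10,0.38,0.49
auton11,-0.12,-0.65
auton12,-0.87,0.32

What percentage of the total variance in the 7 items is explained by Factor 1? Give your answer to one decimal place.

SS loadings for Factor 1 = 0.30² + 0.74² + (-0.16)² + 0.26² + 0.38² + (-0.12)² + (-0.87)² = 1.6465
With 7 standardized items, total variance = 7. Proportion = 1.6465/7 = 0.2352 → 23.52%.

23.5%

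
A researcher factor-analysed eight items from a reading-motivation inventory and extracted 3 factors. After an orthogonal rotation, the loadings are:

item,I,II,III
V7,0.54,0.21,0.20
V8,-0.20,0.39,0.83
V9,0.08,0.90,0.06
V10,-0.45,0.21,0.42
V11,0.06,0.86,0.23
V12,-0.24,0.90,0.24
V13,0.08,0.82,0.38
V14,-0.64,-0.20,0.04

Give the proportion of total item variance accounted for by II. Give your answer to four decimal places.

SS loadings for II = 0.21² + 0.39² + 0.90² + 0.21² + 0.86² + 0.90² + 0.82² + (-0.20)² = 3.3123
Proportion of variance = 3.3123 / 8 = 0.4140.

0.4140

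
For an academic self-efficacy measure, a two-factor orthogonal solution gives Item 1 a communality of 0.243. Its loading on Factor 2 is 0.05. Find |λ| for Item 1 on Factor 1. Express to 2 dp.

0.49

Under orthogonal rotation h² = Σλ², so λ_Factor 1² = h² − (0.0025) = 0.243 − 0.0025 = 0.2405.
|λ| = √0.2405 = 0.4904.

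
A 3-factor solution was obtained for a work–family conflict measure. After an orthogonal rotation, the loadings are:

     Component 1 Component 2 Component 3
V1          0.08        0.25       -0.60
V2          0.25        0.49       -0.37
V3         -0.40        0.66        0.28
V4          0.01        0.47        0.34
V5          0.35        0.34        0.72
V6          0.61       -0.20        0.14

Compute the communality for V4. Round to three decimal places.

0.337

h² = 0.01² + 0.47² + 0.34² = 0.0001 + 0.2209 + 0.1156 = 0.3366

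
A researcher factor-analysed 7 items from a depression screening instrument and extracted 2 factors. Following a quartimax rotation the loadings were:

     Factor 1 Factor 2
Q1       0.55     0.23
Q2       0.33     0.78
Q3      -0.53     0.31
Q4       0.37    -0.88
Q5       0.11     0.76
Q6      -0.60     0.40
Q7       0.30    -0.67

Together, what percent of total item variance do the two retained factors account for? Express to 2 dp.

SS loadings by factor: 1.2913, 2.7183; total = 4.0096.
Total variance with 7 standardized items is 7, so the solution explains 4.0096/7 = 0.5728 = 57.28%.

57.28%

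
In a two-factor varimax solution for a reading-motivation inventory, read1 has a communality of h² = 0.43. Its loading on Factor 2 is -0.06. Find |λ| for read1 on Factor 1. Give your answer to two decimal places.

Under orthogonal rotation h² = Σλ², so λ_Factor 1² = h² − (0.0036) = 0.43 − 0.0036 = 0.4264.
|λ| = √0.4264 = 0.6530.

0.65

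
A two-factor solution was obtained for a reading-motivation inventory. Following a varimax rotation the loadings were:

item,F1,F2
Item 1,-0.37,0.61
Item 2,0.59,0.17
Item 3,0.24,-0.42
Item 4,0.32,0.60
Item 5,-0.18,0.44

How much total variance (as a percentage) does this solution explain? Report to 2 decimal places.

36.17%

SS loadings by factor: 0.6774, 1.1310; total = 1.8084.
Total variance with 5 standardized items is 5, so the solution explains 1.8084/5 = 0.3617 = 36.17%.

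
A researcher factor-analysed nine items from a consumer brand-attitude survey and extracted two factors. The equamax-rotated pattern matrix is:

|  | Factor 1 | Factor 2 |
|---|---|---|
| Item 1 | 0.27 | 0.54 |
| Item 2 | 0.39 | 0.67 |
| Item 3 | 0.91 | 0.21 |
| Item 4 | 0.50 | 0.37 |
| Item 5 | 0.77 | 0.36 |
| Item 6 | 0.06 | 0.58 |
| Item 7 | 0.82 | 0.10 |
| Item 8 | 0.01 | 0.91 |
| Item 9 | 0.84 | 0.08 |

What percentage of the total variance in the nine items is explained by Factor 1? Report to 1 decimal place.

36.4%

SS loadings for Factor 1 = 0.27² + 0.39² + 0.91² + 0.50² + 0.77² + 0.06² + 0.82² + 0.01² + 0.84² = 3.2777
With 9 standardized items, total variance = 9. Proportion = 3.2777/9 = 0.3642 → 36.42%.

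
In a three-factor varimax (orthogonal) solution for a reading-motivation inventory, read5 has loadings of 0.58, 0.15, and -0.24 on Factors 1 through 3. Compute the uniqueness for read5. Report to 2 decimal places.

h² = 0.58² + 0.15² + (-0.24)² = 0.3364 + 0.0225 + 0.0576 = 0.4165
Uniqueness u² = 1 − h² = 1 − 0.4165 = 0.5835

0.58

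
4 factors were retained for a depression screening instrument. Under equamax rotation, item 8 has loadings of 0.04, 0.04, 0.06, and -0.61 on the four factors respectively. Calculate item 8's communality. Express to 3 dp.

h² = 0.04² + 0.04² + 0.06² + (-0.61)² = 0.0016 + 0.0016 + 0.0036 + 0.3721 = 0.3789

0.379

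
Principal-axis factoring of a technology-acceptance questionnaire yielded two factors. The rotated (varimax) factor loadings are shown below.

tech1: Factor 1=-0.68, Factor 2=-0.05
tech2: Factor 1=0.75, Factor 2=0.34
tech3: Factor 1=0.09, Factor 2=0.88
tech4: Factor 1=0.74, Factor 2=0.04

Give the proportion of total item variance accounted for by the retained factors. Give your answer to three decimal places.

0.619

Communalities: 0.4649, 0.6781, 0.7825, 0.5492; Σh² = 2.4747.
Total variance with 4 standardized items is 4, so the solution explains 2.4747/4 = 0.6187.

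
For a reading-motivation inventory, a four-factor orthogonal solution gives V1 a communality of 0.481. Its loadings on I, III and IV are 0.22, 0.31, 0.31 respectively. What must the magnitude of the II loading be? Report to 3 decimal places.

0.490

Under orthogonal rotation h² = Σλ², so λ_II² = h² − (0.2406) = 0.481 − 0.2406 = 0.2404.
|λ| = √0.2404 = 0.4903.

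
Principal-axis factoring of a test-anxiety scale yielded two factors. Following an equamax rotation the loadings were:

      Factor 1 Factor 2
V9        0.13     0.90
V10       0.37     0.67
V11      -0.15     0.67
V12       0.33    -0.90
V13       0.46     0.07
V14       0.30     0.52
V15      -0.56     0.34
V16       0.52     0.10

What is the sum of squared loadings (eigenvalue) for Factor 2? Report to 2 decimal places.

SS loadings for Factor 2 = 0.90² + 0.67² + 0.67² + (-0.90)² + 0.07² + 0.52² + 0.34² + 0.10² = 0.8100 + 0.4489 + 0.4489 + 0.8100 + 0.0049 + 0.2704 + 0.1156 + 0.0100 = 2.9187

2.92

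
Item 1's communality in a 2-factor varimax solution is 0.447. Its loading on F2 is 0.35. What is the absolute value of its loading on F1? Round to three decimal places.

0.570

Under orthogonal rotation h² = Σλ², so λ_F1² = h² − (0.1225) = 0.447 − 0.1225 = 0.3245.
|λ| = √0.3245 = 0.5696.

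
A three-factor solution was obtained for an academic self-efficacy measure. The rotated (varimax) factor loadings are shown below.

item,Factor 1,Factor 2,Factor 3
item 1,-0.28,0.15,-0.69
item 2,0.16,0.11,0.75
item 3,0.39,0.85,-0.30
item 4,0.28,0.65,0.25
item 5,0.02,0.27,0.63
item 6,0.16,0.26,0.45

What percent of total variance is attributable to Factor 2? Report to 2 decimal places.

22.00%

SS loadings for Factor 2 = 0.15² + 0.11² + 0.85² + 0.65² + 0.27² + 0.26² = 1.3201
With 6 standardized items, total variance = 6. Proportion = 1.3201/6 = 0.2200 → 22.00%.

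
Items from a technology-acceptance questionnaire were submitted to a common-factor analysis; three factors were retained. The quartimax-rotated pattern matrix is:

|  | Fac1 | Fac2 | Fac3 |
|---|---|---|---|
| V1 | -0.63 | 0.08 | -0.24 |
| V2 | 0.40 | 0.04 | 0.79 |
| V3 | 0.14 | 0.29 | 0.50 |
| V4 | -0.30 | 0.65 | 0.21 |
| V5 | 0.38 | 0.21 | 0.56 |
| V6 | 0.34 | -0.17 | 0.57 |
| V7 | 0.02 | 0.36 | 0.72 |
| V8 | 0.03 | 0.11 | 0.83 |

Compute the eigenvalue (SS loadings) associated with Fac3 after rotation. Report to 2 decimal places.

SS loadings for Fac3 = (-0.24)² + 0.79² + 0.50² + 0.21² + 0.56² + 0.57² + 0.72² + 0.83² = 0.0576 + 0.6241 + 0.2500 + 0.0441 + 0.3136 + 0.3249 + 0.5184 + 0.6889 = 2.8216

2.82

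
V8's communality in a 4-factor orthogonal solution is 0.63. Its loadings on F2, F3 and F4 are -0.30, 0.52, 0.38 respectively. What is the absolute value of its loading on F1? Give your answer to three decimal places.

0.354

Under orthogonal rotation h² = Σλ², so λ_F1² = h² − (0.5048) = 0.63 − 0.5048 = 0.1252.
|λ| = √0.1252 = 0.3538.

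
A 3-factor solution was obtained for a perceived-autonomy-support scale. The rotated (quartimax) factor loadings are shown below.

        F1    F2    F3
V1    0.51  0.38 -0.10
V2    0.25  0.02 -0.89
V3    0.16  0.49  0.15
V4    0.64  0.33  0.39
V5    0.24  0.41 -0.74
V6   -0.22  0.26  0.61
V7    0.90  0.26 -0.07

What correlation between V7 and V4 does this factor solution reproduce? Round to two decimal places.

0.63

r̂ = Σ λ_i·λ_j across factors = (0.90)(0.64) + (0.26)(0.33) + (-0.07)(0.39)
  = +0.5760 +0.0858 -0.0273 = 0.6345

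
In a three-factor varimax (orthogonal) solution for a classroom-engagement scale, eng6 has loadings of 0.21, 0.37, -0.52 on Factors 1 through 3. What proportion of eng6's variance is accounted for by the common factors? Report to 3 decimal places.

0.451

h² = 0.21² + 0.37² + (-0.52)² = 0.0441 + 0.1369 + 0.2704 = 0.4514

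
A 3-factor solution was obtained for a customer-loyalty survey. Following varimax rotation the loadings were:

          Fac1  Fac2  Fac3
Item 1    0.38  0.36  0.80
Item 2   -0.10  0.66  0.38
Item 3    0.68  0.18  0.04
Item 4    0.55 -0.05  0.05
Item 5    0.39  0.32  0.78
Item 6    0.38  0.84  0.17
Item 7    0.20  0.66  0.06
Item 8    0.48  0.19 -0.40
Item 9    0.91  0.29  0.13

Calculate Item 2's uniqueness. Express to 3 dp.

h² = (-0.10)² + 0.66² + 0.38² = 0.0100 + 0.4356 + 0.1444 = 0.5900
Uniqueness u² = 1 − h² = 1 − 0.5900 = 0.4100

0.410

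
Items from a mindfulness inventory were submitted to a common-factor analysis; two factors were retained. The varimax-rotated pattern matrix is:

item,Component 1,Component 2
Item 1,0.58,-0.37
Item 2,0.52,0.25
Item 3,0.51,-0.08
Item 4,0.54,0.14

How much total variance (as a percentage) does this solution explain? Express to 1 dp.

SS loadings by factor: 1.1585, 0.2254; total = 1.3839.
Total variance with 4 standardized items is 4, so the solution explains 1.3839/4 = 0.3460 = 34.60%.

34.6%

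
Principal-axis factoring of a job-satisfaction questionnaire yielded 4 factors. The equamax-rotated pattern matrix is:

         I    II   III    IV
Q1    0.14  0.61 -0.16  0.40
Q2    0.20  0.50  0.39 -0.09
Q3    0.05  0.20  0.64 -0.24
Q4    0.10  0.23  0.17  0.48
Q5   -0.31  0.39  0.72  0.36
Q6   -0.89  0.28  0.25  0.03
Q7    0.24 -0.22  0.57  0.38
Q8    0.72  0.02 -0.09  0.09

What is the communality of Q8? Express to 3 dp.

0.535

h² = 0.72² + 0.02² + (-0.09)² + 0.09² = 0.5184 + 0.0004 + 0.0081 + 0.0081 = 0.5350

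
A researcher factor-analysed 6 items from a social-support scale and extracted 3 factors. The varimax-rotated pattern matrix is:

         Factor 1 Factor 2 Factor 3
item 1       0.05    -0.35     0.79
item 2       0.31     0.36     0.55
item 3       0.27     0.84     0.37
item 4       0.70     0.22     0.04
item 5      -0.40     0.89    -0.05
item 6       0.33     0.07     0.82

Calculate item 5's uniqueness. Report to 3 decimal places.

h² = (-0.40)² + 0.89² + (-0.05)² = 0.1600 + 0.7921 + 0.0025 = 0.9546
Uniqueness u² = 1 − h² = 1 − 0.9546 = 0.0454

0.045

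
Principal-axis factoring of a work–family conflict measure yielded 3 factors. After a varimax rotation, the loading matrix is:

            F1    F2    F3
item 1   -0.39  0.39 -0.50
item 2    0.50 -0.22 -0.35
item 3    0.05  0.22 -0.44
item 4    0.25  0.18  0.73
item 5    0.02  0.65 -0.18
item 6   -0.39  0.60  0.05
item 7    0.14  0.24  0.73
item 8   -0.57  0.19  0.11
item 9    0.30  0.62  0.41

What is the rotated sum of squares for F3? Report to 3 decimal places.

1.847

SS loadings for F3 = (-0.50)² + (-0.35)² + (-0.44)² + 0.73² + (-0.18)² + 0.05² + 0.73² + 0.11² + 0.41² = 0.2500 + 0.1225 + 0.1936 + 0.5329 + 0.0324 + 0.0025 + 0.5329 + 0.0121 + 0.1681 = 1.8470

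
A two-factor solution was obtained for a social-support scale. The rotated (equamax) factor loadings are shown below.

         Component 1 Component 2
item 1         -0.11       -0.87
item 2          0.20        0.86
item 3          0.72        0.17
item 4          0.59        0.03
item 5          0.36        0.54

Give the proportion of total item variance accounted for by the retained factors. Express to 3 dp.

0.573

Communalities: 0.7690, 0.7796, 0.5473, 0.3490, 0.4212; Σh² = 2.8661.
Total variance with 5 standardized items is 5, so the solution explains 2.8661/5 = 0.5732.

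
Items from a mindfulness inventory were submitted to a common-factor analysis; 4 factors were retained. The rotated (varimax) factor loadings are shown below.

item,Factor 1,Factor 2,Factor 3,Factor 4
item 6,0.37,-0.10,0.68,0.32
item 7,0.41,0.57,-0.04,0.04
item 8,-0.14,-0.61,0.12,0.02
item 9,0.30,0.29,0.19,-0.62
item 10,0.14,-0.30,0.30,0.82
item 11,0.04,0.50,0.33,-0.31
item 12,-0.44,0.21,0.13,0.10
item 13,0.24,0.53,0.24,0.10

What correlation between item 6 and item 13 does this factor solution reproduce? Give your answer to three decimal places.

r̂ = Σ λ_i·λ_j across factors = (0.37)(0.24) + (-0.10)(0.53) + (0.68)(0.24) + (0.32)(0.10)
  = +0.0888 -0.0530 +0.1632 +0.0320 = 0.2310

0.231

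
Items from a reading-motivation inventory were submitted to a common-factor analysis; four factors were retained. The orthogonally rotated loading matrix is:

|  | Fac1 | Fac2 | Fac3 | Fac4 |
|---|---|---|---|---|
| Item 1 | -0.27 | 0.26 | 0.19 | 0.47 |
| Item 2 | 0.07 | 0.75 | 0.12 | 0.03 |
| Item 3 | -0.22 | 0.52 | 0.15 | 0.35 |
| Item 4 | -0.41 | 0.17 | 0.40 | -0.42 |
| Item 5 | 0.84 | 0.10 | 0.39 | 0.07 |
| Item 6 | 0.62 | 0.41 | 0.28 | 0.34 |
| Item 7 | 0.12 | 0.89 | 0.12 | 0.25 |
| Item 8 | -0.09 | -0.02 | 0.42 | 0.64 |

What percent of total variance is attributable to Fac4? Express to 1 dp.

SS loadings for Fac4 = 0.47² + 0.03² + 0.35² + (-0.42)² + 0.07² + 0.34² + 0.25² + 0.64² = 1.1133
With 8 standardized items, total variance = 8. Proportion = 1.1133/8 = 0.1392 → 13.92%.

13.9%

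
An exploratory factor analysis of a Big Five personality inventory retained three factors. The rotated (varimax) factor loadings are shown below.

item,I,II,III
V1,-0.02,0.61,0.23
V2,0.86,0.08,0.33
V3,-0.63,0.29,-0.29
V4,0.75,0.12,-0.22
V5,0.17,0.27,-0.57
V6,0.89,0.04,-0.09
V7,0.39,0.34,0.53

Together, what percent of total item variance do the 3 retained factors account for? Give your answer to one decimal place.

60.7%

Communalities: 0.4254, 0.8549, 0.5651, 0.6253, 0.4267, 0.8018, 0.5486; Σh² = 4.2478.
Total variance with 7 standardized items is 7, so the solution explains 4.2478/7 = 0.6068 = 60.68%.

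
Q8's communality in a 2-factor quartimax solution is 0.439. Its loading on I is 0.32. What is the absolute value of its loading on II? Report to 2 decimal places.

Under orthogonal rotation h² = Σλ², so λ_II² = h² − (0.1024) = 0.439 − 0.1024 = 0.3366.
|λ| = √0.3366 = 0.5802.

0.58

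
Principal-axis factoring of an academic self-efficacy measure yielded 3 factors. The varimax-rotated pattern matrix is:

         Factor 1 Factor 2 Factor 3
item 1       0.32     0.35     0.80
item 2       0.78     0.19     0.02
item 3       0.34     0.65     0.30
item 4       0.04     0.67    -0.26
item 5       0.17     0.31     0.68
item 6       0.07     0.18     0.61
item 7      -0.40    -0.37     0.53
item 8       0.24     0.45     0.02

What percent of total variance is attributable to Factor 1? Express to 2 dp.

SS loadings for Factor 1 = 0.32² + 0.78² + 0.34² + 0.04² + 0.17² + 0.07² + (-0.40)² + 0.24² = 1.0794
With 8 standardized items, total variance = 8. Proportion = 1.0794/8 = 0.1349 → 13.49%.

13.49%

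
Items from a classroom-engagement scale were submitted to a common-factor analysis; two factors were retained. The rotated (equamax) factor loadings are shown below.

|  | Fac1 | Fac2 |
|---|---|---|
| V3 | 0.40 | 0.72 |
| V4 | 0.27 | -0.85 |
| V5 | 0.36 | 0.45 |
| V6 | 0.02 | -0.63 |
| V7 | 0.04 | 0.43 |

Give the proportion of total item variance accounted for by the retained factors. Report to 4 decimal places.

Communalities: 0.6784, 0.7954, 0.3321, 0.3973, 0.1865; Σh² = 2.3897.
Total variance with 5 standardized items is 5, so the solution explains 2.3897/5 = 0.4779.

0.4779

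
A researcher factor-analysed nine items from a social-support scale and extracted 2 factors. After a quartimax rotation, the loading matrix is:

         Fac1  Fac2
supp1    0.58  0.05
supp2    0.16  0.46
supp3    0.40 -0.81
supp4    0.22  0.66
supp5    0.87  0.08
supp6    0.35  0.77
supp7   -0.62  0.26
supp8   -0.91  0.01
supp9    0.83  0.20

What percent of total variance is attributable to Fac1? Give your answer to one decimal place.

SS loadings for Fac1 = 0.58² + 0.16² + 0.40² + 0.22² + 0.87² + 0.35² + (-0.62)² + (-0.91)² + 0.83² = 3.3512
With 9 standardized items, total variance = 9. Proportion = 3.3512/9 = 0.3724 → 37.24%.

37.2%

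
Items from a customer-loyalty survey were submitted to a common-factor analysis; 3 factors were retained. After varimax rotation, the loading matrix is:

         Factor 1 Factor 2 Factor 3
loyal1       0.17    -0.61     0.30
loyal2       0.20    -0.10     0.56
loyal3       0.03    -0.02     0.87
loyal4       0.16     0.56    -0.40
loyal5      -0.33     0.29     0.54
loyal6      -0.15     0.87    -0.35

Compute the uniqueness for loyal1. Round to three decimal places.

h² = 0.17² + (-0.61)² + 0.30² = 0.0289 + 0.3721 + 0.0900 = 0.4910
Uniqueness u² = 1 − h² = 1 − 0.4910 = 0.5090

0.509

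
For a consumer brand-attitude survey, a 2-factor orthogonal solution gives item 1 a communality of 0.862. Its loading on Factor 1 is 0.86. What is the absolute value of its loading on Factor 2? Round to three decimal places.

Under orthogonal rotation h² = Σλ², so λ_Factor 2² = h² − (0.7396) = 0.862 − 0.7396 = 0.1224.
|λ| = √0.1224 = 0.3499.

0.350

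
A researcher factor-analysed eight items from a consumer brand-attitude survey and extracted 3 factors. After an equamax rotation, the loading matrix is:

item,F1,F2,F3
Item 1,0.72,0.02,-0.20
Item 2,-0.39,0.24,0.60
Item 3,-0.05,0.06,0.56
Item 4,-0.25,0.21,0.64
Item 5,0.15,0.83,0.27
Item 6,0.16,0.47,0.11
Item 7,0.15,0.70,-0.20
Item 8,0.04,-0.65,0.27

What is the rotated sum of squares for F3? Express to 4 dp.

SS loadings for F3 = (-0.20)² + 0.60² + 0.56² + 0.64² + 0.27² + 0.11² + (-0.20)² + 0.27² = 0.0400 + 0.3600 + 0.3136 + 0.4096 + 0.0729 + 0.0121 + 0.0400 + 0.0729 = 1.3211

1.3211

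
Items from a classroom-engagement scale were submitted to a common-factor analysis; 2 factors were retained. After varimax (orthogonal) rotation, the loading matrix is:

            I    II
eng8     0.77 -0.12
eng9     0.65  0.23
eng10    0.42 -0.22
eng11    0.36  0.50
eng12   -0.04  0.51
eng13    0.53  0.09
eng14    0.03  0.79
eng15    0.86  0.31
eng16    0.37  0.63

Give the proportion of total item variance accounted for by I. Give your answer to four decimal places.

0.2757

SS loadings for I = 0.77² + 0.65² + 0.42² + 0.36² + (-0.04)² + 0.53² + 0.03² + 0.86² + 0.37² = 2.4813
Proportion of variance = 2.4813 / 9 = 0.2757.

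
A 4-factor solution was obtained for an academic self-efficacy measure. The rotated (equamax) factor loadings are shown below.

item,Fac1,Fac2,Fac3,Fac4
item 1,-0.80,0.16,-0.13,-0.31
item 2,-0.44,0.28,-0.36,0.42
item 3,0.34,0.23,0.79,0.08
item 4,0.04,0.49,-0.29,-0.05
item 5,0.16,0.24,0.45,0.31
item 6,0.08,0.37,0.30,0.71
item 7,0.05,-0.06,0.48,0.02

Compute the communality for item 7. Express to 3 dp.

h² = 0.05² + (-0.06)² + 0.48² + 0.02² = 0.0025 + 0.0036 + 0.2304 + 0.0004 = 0.2369

0.237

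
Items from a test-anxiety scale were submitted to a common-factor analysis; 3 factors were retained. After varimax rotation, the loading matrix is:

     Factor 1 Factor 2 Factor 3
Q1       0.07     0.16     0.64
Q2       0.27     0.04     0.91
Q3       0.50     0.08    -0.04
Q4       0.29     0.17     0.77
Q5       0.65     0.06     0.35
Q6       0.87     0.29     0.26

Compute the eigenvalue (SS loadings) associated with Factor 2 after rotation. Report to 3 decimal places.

SS loadings for Factor 2 = 0.16² + 0.04² + 0.08² + 0.17² + 0.06² + 0.29² = 0.0256 + 0.0016 + 0.0064 + 0.0289 + 0.0036 + 0.0841 = 0.1502

0.150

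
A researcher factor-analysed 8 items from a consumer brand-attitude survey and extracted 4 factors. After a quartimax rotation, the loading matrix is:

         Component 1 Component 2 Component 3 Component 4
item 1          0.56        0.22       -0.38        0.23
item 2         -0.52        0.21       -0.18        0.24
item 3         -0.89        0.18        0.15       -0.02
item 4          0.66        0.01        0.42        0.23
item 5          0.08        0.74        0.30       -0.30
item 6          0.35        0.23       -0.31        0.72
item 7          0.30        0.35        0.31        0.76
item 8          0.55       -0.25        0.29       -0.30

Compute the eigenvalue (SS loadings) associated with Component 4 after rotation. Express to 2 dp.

1.44

SS loadings for Component 4 = 0.23² + 0.24² + (-0.02)² + 0.23² + (-0.30)² + 0.72² + 0.76² + (-0.30)² = 0.0529 + 0.0576 + 0.0004 + 0.0529 + 0.0900 + 0.5184 + 0.5776 + 0.0900 = 1.4398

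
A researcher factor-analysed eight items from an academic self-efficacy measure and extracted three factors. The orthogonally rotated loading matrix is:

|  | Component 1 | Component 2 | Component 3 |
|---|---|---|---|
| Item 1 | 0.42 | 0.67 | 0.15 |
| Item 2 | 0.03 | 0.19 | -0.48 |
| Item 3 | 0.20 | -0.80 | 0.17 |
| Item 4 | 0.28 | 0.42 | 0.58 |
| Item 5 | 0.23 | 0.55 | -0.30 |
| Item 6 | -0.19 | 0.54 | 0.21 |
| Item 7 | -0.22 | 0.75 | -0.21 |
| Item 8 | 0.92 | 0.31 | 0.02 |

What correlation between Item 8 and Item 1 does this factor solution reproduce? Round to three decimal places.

r̂ = Σ λ_i·λ_j across factors = (0.92)(0.42) + (0.31)(0.67) + (0.02)(0.15)
  = +0.3864 +0.2077 +0.0030 = 0.5971

0.597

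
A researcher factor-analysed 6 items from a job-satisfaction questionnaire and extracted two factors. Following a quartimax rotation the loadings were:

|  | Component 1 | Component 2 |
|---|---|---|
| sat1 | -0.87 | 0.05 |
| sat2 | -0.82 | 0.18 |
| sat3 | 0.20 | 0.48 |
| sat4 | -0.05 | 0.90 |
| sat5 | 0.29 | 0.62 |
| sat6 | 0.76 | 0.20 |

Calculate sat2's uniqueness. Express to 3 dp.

0.295

h² = (-0.82)² + 0.18² = 0.6724 + 0.0324 = 0.7048
Uniqueness u² = 1 − h² = 1 − 0.7048 = 0.2952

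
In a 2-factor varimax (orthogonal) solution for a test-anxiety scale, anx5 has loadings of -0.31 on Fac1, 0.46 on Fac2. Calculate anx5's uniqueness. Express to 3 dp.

0.692

h² = (-0.31)² + 0.46² = 0.0961 + 0.2116 = 0.3077
Uniqueness u² = 1 − h² = 1 − 0.3077 = 0.6923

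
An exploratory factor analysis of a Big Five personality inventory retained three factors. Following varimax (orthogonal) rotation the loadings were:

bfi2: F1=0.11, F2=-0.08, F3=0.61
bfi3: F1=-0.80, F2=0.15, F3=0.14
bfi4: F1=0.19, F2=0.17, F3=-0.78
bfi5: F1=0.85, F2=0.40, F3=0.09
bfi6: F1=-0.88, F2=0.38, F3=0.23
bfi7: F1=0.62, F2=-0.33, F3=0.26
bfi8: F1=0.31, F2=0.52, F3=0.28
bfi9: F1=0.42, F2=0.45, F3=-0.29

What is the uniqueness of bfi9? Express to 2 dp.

h² = 0.42² + 0.45² + (-0.29)² = 0.1764 + 0.2025 + 0.0841 = 0.4630
Uniqueness u² = 1 − h² = 1 − 0.4630 = 0.5370

0.54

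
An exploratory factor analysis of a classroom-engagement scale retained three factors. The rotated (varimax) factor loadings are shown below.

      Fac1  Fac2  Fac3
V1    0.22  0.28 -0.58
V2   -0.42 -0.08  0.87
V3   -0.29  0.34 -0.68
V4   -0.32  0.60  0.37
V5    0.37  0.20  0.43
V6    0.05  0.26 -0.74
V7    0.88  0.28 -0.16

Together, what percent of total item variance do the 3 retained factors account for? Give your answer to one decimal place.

64.6%

SS loadings by factor: 1.3251, 0.7464, 2.4507; total = 4.5222.
Total variance with 7 standardized items is 7, so the solution explains 4.5222/7 = 0.6460 = 64.60%.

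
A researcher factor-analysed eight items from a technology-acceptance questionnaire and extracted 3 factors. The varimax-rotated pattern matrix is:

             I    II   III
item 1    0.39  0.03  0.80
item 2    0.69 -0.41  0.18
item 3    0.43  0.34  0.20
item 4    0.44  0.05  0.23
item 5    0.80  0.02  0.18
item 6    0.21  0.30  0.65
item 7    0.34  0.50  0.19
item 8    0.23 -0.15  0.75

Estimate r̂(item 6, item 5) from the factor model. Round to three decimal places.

0.291

r̂ = Σ λ_i·λ_j across factors = (0.21)(0.80) + (0.30)(0.02) + (0.65)(0.18)
  = +0.1680 +0.0060 +0.1170 = 0.2910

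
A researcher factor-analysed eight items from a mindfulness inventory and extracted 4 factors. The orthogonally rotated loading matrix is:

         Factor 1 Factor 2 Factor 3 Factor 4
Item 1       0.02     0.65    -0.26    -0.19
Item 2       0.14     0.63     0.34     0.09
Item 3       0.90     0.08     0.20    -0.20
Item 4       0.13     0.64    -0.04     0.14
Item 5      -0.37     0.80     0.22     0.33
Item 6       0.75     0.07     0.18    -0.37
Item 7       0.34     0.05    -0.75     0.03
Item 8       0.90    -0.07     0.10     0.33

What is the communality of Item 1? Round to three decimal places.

h² = 0.02² + 0.65² + (-0.26)² + (-0.19)² = 0.0004 + 0.4225 + 0.0676 + 0.0361 = 0.5266

0.527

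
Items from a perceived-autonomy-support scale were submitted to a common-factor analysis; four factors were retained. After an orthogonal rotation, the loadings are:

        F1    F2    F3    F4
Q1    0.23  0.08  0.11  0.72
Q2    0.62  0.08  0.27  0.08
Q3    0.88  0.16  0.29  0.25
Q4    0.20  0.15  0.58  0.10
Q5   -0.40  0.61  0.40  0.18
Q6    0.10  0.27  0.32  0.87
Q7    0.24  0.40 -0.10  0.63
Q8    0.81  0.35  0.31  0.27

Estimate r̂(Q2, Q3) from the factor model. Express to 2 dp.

0.66

r̂ = Σ λ_i·λ_j across factors = (0.62)(0.88) + (0.08)(0.16) + (0.27)(0.29) + (0.08)(0.25)
  = +0.5456 +0.0128 +0.0783 +0.0200 = 0.6567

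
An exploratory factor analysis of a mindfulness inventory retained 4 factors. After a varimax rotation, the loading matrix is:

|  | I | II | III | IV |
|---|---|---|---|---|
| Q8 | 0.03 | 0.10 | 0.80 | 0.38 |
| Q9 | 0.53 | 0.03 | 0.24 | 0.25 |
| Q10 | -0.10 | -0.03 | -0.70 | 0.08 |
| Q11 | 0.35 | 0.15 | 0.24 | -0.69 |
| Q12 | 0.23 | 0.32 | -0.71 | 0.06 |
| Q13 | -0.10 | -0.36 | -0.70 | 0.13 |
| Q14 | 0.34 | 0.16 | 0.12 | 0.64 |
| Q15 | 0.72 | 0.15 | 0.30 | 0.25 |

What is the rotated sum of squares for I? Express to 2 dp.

SS loadings for I = 0.03² + 0.53² + (-0.10)² + 0.35² + 0.23² + (-0.10)² + 0.34² + 0.72² = 0.0009 + 0.2809 + 0.0100 + 0.1225 + 0.0529 + 0.0100 + 0.1156 + 0.5184 = 1.1112

1.11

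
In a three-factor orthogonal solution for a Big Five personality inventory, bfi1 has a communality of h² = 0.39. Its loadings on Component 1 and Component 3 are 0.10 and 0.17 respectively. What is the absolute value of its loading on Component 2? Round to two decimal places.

Under orthogonal rotation h² = Σλ², so λ_Component 2² = h² − (0.0389) = 0.39 − 0.0389 = 0.3511.
|λ| = √0.3511 = 0.5925.

0.59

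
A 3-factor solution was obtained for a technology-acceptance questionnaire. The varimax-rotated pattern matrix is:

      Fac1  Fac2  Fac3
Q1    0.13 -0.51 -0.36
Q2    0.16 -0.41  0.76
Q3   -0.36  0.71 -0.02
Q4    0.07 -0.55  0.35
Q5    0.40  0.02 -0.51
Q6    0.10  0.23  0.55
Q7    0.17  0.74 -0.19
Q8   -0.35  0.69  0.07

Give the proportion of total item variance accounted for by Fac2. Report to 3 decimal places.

0.289

SS loadings for Fac2 = (-0.51)² + (-0.41)² + 0.71² + (-0.55)² + 0.02² + 0.23² + 0.74² + 0.69² = 2.3118
Proportion of variance = 2.3118 / 8 = 0.2890.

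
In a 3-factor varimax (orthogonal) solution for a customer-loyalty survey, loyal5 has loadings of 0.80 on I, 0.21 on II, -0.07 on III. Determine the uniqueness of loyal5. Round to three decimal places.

h² = 0.80² + 0.21² + (-0.07)² = 0.6400 + 0.0441 + 0.0049 = 0.6890
Uniqueness u² = 1 − h² = 1 − 0.6890 = 0.3110

0.311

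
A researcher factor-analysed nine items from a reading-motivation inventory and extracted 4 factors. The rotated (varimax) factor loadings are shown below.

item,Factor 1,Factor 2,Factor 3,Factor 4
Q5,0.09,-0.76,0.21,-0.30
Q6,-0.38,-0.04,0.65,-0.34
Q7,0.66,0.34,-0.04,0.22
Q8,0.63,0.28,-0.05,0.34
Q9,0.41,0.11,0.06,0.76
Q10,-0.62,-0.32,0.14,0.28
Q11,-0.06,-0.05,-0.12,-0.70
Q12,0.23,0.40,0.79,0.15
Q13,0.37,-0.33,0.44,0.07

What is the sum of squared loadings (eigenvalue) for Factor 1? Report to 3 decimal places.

SS loadings for Factor 1 = 0.09² + (-0.38)² + 0.66² + 0.63² + 0.41² + (-0.62)² + (-0.06)² + 0.23² + 0.37² = 0.0081 + 0.1444 + 0.4356 + 0.3969 + 0.1681 + 0.3844 + 0.0036 + 0.0529 + 0.1369 = 1.7309

1.731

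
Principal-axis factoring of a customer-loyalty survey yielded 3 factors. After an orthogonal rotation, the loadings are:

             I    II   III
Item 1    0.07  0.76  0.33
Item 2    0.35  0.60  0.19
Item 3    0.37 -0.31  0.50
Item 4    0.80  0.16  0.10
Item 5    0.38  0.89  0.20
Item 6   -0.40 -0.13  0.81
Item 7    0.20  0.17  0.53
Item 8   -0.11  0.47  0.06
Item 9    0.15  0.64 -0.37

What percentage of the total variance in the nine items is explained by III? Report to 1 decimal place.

16.9%

SS loadings for III = 0.33² + 0.19² + 0.50² + 0.10² + 0.20² + 0.81² + 0.53² + 0.06² + (-0.37)² = 1.5225
With 9 standardized items, total variance = 9. Proportion = 1.5225/9 = 0.1692 → 16.92%.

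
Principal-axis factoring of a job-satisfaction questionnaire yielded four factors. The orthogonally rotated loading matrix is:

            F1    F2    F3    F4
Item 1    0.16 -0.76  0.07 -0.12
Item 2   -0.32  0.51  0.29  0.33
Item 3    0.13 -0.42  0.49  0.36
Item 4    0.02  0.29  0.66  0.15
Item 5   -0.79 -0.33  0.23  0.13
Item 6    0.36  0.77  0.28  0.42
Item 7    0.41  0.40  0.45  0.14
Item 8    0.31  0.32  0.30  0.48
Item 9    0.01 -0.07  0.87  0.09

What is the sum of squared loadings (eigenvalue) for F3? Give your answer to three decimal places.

1.945

SS loadings for F3 = 0.07² + 0.29² + 0.49² + 0.66² + 0.23² + 0.28² + 0.45² + 0.30² + 0.87² = 0.0049 + 0.0841 + 0.2401 + 0.4356 + 0.0529 + 0.0784 + 0.2025 + 0.0900 + 0.7569 = 1.9454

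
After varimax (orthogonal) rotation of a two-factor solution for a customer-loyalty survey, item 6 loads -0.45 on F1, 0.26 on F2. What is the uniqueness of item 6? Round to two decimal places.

h² = (-0.45)² + 0.26² = 0.2025 + 0.0676 = 0.2701
Uniqueness u² = 1 − h² = 1 − 0.2701 = 0.7299

0.73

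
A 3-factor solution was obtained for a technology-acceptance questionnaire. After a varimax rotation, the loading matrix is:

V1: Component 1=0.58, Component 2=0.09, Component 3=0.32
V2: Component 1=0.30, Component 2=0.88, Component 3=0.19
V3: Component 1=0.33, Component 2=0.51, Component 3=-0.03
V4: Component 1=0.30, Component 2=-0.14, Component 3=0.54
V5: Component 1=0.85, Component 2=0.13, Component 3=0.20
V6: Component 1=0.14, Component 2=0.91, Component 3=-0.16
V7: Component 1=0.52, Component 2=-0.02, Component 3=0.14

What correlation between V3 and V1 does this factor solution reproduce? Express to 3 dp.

0.228

r̂ = Σ λ_i·λ_j across factors = (0.33)(0.58) + (0.51)(0.09) + (-0.03)(0.32)
  = +0.1914 +0.0459 -0.0096 = 0.2277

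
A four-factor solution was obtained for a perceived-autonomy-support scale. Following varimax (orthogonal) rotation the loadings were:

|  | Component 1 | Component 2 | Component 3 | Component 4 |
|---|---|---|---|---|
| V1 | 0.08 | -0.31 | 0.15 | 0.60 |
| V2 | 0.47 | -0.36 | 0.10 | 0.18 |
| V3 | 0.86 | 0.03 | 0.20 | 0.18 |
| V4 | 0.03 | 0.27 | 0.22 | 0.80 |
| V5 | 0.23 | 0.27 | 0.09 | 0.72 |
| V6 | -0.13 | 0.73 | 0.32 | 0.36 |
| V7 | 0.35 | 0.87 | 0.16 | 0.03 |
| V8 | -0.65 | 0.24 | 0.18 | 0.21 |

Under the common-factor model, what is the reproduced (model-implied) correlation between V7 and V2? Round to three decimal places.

r̂ = Σ λ_i·λ_j across factors = (0.35)(0.47) + (0.87)(-0.36) + (0.16)(0.10) + (0.03)(0.18)
  = +0.1645 -0.3132 +0.0160 +0.0054 = -0.1273

-0.127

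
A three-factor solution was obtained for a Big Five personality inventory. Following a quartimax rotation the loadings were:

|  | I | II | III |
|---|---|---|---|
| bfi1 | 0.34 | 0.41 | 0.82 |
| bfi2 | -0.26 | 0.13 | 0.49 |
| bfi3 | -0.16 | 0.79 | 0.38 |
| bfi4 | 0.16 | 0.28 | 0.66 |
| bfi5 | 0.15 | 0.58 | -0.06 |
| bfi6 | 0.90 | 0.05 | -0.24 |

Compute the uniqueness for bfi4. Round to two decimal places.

0.46

h² = 0.16² + 0.28² + 0.66² = 0.0256 + 0.0784 + 0.4356 = 0.5396
Uniqueness u² = 1 − h² = 1 − 0.5396 = 0.4604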